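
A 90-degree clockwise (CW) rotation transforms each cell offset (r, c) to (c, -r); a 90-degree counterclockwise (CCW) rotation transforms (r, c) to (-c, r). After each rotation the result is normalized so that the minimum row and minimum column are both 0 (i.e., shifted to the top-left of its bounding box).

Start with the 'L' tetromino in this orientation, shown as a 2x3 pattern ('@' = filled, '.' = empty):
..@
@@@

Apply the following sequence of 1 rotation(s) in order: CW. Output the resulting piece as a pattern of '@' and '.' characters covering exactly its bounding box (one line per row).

Start:
..@
@@@
After rotation 1 (CW):
@.
@.
@@

Answer: @.
@.
@@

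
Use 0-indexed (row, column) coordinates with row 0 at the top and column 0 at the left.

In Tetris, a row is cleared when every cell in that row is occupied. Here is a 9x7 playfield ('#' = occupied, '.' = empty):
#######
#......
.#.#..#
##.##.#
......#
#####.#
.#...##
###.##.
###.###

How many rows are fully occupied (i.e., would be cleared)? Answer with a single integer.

Answer: 1

Derivation:
Check each row:
  row 0: 0 empty cells -> FULL (clear)
  row 1: 6 empty cells -> not full
  row 2: 4 empty cells -> not full
  row 3: 2 empty cells -> not full
  row 4: 6 empty cells -> not full
  row 5: 1 empty cell -> not full
  row 6: 4 empty cells -> not full
  row 7: 2 empty cells -> not full
  row 8: 1 empty cell -> not full
Total rows cleared: 1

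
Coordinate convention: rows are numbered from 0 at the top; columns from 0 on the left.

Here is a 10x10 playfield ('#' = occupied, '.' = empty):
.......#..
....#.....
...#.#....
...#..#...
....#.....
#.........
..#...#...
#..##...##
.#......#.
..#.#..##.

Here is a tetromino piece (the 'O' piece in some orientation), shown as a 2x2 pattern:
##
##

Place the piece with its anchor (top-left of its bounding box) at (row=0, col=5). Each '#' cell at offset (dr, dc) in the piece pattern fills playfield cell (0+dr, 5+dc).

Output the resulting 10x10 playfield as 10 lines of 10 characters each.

Answer: .....###..
....###...
...#.#....
...#..#...
....#.....
#.........
..#...#...
#..##...##
.#......#.
..#.#..##.

Derivation:
Fill (0+0,5+0) = (0,5)
Fill (0+0,5+1) = (0,6)
Fill (0+1,5+0) = (1,5)
Fill (0+1,5+1) = (1,6)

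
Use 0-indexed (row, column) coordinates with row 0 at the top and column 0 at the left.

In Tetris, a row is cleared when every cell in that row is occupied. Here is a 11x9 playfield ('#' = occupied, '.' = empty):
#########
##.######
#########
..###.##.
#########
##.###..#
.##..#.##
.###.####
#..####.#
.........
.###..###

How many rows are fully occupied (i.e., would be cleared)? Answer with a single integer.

Answer: 3

Derivation:
Check each row:
  row 0: 0 empty cells -> FULL (clear)
  row 1: 1 empty cell -> not full
  row 2: 0 empty cells -> FULL (clear)
  row 3: 4 empty cells -> not full
  row 4: 0 empty cells -> FULL (clear)
  row 5: 3 empty cells -> not full
  row 6: 4 empty cells -> not full
  row 7: 2 empty cells -> not full
  row 8: 3 empty cells -> not full
  row 9: 9 empty cells -> not full
  row 10: 3 empty cells -> not full
Total rows cleared: 3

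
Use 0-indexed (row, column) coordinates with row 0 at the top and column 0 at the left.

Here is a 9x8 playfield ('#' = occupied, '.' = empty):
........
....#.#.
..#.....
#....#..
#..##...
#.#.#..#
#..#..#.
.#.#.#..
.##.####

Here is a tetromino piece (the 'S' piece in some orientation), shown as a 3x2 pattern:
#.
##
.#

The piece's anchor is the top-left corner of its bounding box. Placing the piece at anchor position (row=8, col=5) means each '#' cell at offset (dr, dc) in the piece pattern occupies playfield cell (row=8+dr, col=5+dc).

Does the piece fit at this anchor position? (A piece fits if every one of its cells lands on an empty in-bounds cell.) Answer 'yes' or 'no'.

Answer: no

Derivation:
Check each piece cell at anchor (8, 5):
  offset (0,0) -> (8,5): occupied ('#') -> FAIL
  offset (1,0) -> (9,5): out of bounds -> FAIL
  offset (1,1) -> (9,6): out of bounds -> FAIL
  offset (2,1) -> (10,6): out of bounds -> FAIL
All cells valid: no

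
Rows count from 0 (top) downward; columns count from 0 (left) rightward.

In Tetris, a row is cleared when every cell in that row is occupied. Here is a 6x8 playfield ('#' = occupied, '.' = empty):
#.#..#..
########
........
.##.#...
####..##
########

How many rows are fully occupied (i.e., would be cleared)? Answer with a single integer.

Answer: 2

Derivation:
Check each row:
  row 0: 5 empty cells -> not full
  row 1: 0 empty cells -> FULL (clear)
  row 2: 8 empty cells -> not full
  row 3: 5 empty cells -> not full
  row 4: 2 empty cells -> not full
  row 5: 0 empty cells -> FULL (clear)
Total rows cleared: 2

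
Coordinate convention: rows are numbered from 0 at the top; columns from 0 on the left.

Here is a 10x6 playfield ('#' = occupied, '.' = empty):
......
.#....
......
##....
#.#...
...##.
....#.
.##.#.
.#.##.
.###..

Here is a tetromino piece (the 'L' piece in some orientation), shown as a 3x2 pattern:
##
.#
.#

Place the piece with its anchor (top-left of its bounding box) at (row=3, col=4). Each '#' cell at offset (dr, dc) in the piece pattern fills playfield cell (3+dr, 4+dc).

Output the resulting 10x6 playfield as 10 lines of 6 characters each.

Answer: ......
.#....
......
##..##
#.#..#
...###
....#.
.##.#.
.#.##.
.###..

Derivation:
Fill (3+0,4+0) = (3,4)
Fill (3+0,4+1) = (3,5)
Fill (3+1,4+1) = (4,5)
Fill (3+2,4+1) = (5,5)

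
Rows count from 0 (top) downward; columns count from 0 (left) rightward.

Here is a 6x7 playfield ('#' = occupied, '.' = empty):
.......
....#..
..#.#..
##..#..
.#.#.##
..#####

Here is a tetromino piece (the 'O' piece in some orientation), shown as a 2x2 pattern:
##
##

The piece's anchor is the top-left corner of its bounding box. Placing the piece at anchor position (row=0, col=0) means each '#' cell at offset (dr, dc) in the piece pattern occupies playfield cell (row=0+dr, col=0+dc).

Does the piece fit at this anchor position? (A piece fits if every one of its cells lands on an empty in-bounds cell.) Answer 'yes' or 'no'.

Answer: yes

Derivation:
Check each piece cell at anchor (0, 0):
  offset (0,0) -> (0,0): empty -> OK
  offset (0,1) -> (0,1): empty -> OK
  offset (1,0) -> (1,0): empty -> OK
  offset (1,1) -> (1,1): empty -> OK
All cells valid: yes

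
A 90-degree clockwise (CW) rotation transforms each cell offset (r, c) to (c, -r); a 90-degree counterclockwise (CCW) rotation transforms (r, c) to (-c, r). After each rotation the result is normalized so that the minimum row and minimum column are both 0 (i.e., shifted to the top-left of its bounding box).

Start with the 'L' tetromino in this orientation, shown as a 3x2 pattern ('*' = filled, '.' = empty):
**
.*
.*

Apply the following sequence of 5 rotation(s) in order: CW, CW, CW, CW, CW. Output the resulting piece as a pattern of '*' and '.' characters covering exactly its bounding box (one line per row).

Start:
**
.*
.*
After rotation 1 (CW):
..*
***
After rotation 2 (CW):
*.
*.
**
After rotation 3 (CW):
***
*..
After rotation 4 (CW):
**
.*
.*
After rotation 5 (CW):
..*
***

Answer: ..*
***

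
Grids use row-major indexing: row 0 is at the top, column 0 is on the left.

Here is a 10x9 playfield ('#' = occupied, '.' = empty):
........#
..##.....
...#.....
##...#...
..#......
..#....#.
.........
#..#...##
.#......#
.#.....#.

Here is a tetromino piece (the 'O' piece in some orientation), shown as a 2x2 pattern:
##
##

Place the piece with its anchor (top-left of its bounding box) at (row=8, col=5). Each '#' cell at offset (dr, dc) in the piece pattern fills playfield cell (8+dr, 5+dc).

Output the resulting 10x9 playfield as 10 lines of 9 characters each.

Answer: ........#
..##.....
...#.....
##...#...
..#......
..#....#.
.........
#..#...##
.#...##.#
.#...###.

Derivation:
Fill (8+0,5+0) = (8,5)
Fill (8+0,5+1) = (8,6)
Fill (8+1,5+0) = (9,5)
Fill (8+1,5+1) = (9,6)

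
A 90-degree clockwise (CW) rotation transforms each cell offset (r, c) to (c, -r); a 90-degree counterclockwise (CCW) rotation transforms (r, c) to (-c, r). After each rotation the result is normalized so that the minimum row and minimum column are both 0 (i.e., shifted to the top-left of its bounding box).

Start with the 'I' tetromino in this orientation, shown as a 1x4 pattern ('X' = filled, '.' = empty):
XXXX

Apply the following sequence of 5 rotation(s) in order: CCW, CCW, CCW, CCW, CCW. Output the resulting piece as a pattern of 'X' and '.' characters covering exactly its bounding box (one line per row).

Answer: X
X
X
X

Derivation:
Start:
XXXX
After rotation 1 (CCW):
X
X
X
X
After rotation 2 (CCW):
XXXX
After rotation 3 (CCW):
X
X
X
X
After rotation 4 (CCW):
XXXX
After rotation 5 (CCW):
X
X
X
X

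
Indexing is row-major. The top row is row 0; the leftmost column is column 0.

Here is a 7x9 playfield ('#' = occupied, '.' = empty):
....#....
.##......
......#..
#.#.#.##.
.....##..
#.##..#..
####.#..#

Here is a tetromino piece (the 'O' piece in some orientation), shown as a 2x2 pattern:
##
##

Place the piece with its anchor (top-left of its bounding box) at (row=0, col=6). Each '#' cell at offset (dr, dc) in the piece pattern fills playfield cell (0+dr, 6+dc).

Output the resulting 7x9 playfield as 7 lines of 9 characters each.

Fill (0+0,6+0) = (0,6)
Fill (0+0,6+1) = (0,7)
Fill (0+1,6+0) = (1,6)
Fill (0+1,6+1) = (1,7)

Answer: ....#.##.
.##...##.
......#..
#.#.#.##.
.....##..
#.##..#..
####.#..#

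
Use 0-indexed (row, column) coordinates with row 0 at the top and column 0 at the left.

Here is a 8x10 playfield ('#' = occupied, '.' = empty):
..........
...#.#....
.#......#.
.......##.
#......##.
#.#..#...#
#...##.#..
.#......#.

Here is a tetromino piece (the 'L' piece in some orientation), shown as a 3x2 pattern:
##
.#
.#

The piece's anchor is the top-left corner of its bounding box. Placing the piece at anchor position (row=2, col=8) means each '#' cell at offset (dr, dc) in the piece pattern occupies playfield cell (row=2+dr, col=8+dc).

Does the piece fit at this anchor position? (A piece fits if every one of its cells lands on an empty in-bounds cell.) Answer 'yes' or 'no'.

Check each piece cell at anchor (2, 8):
  offset (0,0) -> (2,8): occupied ('#') -> FAIL
  offset (0,1) -> (2,9): empty -> OK
  offset (1,1) -> (3,9): empty -> OK
  offset (2,1) -> (4,9): empty -> OK
All cells valid: no

Answer: no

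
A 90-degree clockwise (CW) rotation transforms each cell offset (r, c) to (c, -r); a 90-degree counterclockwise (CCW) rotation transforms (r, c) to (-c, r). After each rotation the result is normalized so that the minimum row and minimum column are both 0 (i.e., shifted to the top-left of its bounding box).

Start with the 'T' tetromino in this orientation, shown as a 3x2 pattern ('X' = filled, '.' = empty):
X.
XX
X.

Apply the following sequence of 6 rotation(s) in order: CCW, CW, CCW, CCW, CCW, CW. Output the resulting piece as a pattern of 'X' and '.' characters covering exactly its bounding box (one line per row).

Start:
X.
XX
X.
After rotation 1 (CCW):
.X.
XXX
After rotation 2 (CW):
X.
XX
X.
After rotation 3 (CCW):
.X.
XXX
After rotation 4 (CCW):
.X
XX
.X
After rotation 5 (CCW):
XXX
.X.
After rotation 6 (CW):
.X
XX
.X

Answer: .X
XX
.X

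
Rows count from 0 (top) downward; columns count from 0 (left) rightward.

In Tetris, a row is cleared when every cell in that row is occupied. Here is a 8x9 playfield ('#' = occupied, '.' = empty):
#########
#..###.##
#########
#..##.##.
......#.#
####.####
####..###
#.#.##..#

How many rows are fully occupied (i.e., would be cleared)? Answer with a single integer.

Check each row:
  row 0: 0 empty cells -> FULL (clear)
  row 1: 3 empty cells -> not full
  row 2: 0 empty cells -> FULL (clear)
  row 3: 4 empty cells -> not full
  row 4: 7 empty cells -> not full
  row 5: 1 empty cell -> not full
  row 6: 2 empty cells -> not full
  row 7: 4 empty cells -> not full
Total rows cleared: 2

Answer: 2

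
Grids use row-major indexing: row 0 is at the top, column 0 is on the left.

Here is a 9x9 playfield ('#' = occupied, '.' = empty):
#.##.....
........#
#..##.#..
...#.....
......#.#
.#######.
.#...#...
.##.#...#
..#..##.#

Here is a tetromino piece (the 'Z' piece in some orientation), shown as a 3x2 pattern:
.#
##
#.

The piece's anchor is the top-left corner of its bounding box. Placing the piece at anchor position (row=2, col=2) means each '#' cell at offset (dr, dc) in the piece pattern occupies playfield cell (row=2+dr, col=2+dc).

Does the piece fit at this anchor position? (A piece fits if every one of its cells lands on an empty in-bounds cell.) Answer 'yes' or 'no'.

Answer: no

Derivation:
Check each piece cell at anchor (2, 2):
  offset (0,1) -> (2,3): occupied ('#') -> FAIL
  offset (1,0) -> (3,2): empty -> OK
  offset (1,1) -> (3,3): occupied ('#') -> FAIL
  offset (2,0) -> (4,2): empty -> OK
All cells valid: no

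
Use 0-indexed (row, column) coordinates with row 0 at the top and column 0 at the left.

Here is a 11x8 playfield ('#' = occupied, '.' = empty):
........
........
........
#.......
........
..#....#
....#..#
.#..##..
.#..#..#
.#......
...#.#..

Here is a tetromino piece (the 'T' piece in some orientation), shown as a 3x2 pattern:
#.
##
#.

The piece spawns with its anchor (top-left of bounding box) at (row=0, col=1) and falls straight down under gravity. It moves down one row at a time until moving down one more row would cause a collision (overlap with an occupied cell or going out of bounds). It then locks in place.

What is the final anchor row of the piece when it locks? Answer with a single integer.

Answer: 3

Derivation:
Spawn at (row=0, col=1). Try each row:
  row 0: fits
  row 1: fits
  row 2: fits
  row 3: fits
  row 4: blocked -> lock at row 3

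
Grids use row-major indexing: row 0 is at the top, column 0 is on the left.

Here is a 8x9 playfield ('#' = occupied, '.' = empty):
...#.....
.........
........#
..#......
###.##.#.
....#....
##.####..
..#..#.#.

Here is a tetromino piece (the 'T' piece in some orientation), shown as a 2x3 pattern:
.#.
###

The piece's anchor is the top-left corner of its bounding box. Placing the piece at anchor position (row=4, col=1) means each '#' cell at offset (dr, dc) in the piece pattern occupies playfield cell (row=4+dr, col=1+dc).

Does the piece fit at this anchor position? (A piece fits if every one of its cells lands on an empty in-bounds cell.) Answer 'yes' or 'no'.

Answer: no

Derivation:
Check each piece cell at anchor (4, 1):
  offset (0,1) -> (4,2): occupied ('#') -> FAIL
  offset (1,0) -> (5,1): empty -> OK
  offset (1,1) -> (5,2): empty -> OK
  offset (1,2) -> (5,3): empty -> OK
All cells valid: no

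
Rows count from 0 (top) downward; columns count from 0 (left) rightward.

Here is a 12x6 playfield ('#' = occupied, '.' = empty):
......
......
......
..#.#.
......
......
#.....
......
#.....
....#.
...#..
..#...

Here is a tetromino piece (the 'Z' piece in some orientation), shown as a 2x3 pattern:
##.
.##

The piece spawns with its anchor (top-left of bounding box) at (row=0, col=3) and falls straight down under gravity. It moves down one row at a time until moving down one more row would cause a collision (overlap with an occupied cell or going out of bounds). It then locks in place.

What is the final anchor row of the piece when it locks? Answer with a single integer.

Answer: 1

Derivation:
Spawn at (row=0, col=3). Try each row:
  row 0: fits
  row 1: fits
  row 2: blocked -> lock at row 1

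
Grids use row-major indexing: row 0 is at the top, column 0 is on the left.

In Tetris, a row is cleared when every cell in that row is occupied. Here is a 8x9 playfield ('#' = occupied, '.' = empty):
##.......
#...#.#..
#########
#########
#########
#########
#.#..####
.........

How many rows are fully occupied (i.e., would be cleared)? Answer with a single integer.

Answer: 4

Derivation:
Check each row:
  row 0: 7 empty cells -> not full
  row 1: 6 empty cells -> not full
  row 2: 0 empty cells -> FULL (clear)
  row 3: 0 empty cells -> FULL (clear)
  row 4: 0 empty cells -> FULL (clear)
  row 5: 0 empty cells -> FULL (clear)
  row 6: 3 empty cells -> not full
  row 7: 9 empty cells -> not full
Total rows cleared: 4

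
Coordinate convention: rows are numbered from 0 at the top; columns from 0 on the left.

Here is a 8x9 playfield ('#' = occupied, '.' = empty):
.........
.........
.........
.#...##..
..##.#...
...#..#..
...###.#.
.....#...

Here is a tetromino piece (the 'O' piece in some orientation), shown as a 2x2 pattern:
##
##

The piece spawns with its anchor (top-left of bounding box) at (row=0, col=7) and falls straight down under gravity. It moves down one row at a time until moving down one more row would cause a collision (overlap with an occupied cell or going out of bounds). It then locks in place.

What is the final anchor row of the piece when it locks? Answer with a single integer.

Spawn at (row=0, col=7). Try each row:
  row 0: fits
  row 1: fits
  row 2: fits
  row 3: fits
  row 4: fits
  row 5: blocked -> lock at row 4

Answer: 4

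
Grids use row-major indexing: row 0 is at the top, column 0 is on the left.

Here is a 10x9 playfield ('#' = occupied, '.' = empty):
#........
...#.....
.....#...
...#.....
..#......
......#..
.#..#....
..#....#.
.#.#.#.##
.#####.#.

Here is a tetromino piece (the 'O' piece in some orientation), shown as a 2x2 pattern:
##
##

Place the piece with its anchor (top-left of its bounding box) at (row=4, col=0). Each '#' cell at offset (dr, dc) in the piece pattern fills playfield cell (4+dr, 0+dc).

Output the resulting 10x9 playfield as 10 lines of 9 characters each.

Answer: #........
...#.....
.....#...
...#.....
###......
##....#..
.#..#....
..#....#.
.#.#.#.##
.#####.#.

Derivation:
Fill (4+0,0+0) = (4,0)
Fill (4+0,0+1) = (4,1)
Fill (4+1,0+0) = (5,0)
Fill (4+1,0+1) = (5,1)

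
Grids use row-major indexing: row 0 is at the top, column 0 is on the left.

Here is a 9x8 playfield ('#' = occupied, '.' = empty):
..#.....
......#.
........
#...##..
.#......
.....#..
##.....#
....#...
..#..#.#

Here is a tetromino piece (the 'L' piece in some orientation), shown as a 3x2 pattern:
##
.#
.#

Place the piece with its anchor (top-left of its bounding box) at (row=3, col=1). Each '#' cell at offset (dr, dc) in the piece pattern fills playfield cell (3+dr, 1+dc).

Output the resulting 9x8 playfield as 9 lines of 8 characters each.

Fill (3+0,1+0) = (3,1)
Fill (3+0,1+1) = (3,2)
Fill (3+1,1+1) = (4,2)
Fill (3+2,1+1) = (5,2)

Answer: ..#.....
......#.
........
###.##..
.##.....
..#..#..
##.....#
....#...
..#..#.#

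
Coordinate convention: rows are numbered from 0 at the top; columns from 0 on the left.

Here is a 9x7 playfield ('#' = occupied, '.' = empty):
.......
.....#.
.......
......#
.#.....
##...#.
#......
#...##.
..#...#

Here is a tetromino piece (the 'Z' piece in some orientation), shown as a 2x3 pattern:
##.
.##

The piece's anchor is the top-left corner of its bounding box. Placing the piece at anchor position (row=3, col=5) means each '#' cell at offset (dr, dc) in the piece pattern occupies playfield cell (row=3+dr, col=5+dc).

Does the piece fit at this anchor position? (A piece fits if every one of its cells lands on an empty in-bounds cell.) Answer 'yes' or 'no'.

Answer: no

Derivation:
Check each piece cell at anchor (3, 5):
  offset (0,0) -> (3,5): empty -> OK
  offset (0,1) -> (3,6): occupied ('#') -> FAIL
  offset (1,1) -> (4,6): empty -> OK
  offset (1,2) -> (4,7): out of bounds -> FAIL
All cells valid: no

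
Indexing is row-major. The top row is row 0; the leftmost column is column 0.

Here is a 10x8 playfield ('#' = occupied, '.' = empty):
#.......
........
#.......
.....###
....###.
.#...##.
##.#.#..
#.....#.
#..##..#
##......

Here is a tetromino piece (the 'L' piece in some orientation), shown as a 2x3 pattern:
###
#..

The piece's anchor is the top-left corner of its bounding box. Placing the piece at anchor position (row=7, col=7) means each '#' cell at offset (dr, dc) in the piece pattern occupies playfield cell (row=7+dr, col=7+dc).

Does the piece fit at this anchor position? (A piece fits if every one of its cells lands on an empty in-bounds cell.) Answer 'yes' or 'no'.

Answer: no

Derivation:
Check each piece cell at anchor (7, 7):
  offset (0,0) -> (7,7): empty -> OK
  offset (0,1) -> (7,8): out of bounds -> FAIL
  offset (0,2) -> (7,9): out of bounds -> FAIL
  offset (1,0) -> (8,7): occupied ('#') -> FAIL
All cells valid: no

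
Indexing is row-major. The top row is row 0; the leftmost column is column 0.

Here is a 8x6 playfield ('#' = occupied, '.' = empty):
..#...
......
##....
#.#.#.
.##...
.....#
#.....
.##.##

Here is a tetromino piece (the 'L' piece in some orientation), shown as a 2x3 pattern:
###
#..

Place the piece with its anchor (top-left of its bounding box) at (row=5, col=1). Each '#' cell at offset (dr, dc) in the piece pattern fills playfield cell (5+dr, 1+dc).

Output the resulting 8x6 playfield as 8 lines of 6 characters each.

Answer: ..#...
......
##....
#.#.#.
.##...
.###.#
##....
.##.##

Derivation:
Fill (5+0,1+0) = (5,1)
Fill (5+0,1+1) = (5,2)
Fill (5+0,1+2) = (5,3)
Fill (5+1,1+0) = (6,1)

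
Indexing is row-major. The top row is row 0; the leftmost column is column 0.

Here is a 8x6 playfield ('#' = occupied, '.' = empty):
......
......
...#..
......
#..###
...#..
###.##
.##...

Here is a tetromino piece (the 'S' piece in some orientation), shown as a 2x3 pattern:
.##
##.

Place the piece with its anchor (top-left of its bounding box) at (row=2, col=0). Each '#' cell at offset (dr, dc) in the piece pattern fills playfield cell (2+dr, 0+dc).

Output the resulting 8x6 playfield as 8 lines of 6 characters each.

Answer: ......
......
.###..
##....
#..###
...#..
###.##
.##...

Derivation:
Fill (2+0,0+1) = (2,1)
Fill (2+0,0+2) = (2,2)
Fill (2+1,0+0) = (3,0)
Fill (2+1,0+1) = (3,1)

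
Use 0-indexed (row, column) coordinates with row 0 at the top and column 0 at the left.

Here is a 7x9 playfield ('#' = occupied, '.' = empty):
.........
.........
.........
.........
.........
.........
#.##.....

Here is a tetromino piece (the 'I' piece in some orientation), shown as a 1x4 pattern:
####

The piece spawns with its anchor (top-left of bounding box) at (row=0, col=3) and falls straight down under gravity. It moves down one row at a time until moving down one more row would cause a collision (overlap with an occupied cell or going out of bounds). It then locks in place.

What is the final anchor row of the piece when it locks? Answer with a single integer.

Answer: 5

Derivation:
Spawn at (row=0, col=3). Try each row:
  row 0: fits
  row 1: fits
  row 2: fits
  row 3: fits
  row 4: fits
  row 5: fits
  row 6: blocked -> lock at row 5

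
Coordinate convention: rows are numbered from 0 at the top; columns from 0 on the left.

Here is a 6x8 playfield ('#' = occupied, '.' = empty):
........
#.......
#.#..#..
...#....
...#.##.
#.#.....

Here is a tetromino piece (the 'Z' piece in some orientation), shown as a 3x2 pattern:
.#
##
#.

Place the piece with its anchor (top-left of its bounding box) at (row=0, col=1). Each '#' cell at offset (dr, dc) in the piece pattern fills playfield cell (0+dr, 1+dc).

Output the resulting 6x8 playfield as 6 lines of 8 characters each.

Fill (0+0,1+1) = (0,2)
Fill (0+1,1+0) = (1,1)
Fill (0+1,1+1) = (1,2)
Fill (0+2,1+0) = (2,1)

Answer: ..#.....
###.....
###..#..
...#....
...#.##.
#.#.....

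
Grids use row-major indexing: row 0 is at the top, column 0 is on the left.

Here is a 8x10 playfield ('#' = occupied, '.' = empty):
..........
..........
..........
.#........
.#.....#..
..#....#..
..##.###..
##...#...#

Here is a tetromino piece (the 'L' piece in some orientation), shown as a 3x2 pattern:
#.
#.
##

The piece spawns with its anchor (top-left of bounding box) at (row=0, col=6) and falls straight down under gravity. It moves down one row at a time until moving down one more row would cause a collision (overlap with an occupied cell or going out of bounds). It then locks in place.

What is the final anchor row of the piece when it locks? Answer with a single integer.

Answer: 1

Derivation:
Spawn at (row=0, col=6). Try each row:
  row 0: fits
  row 1: fits
  row 2: blocked -> lock at row 1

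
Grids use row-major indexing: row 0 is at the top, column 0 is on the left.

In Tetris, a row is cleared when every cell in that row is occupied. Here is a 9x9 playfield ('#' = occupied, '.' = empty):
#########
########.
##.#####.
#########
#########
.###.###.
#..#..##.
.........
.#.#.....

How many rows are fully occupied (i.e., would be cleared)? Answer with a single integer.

Check each row:
  row 0: 0 empty cells -> FULL (clear)
  row 1: 1 empty cell -> not full
  row 2: 2 empty cells -> not full
  row 3: 0 empty cells -> FULL (clear)
  row 4: 0 empty cells -> FULL (clear)
  row 5: 3 empty cells -> not full
  row 6: 5 empty cells -> not full
  row 7: 9 empty cells -> not full
  row 8: 7 empty cells -> not full
Total rows cleared: 3

Answer: 3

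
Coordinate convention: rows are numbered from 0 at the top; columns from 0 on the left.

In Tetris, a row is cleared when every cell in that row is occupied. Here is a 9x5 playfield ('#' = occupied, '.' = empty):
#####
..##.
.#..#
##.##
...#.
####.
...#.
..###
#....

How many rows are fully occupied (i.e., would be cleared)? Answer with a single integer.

Answer: 1

Derivation:
Check each row:
  row 0: 0 empty cells -> FULL (clear)
  row 1: 3 empty cells -> not full
  row 2: 3 empty cells -> not full
  row 3: 1 empty cell -> not full
  row 4: 4 empty cells -> not full
  row 5: 1 empty cell -> not full
  row 6: 4 empty cells -> not full
  row 7: 2 empty cells -> not full
  row 8: 4 empty cells -> not full
Total rows cleared: 1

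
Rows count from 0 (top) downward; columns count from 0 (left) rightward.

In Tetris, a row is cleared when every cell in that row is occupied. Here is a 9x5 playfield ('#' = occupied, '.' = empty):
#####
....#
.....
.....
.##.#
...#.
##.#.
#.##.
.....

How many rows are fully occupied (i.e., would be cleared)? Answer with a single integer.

Check each row:
  row 0: 0 empty cells -> FULL (clear)
  row 1: 4 empty cells -> not full
  row 2: 5 empty cells -> not full
  row 3: 5 empty cells -> not full
  row 4: 2 empty cells -> not full
  row 5: 4 empty cells -> not full
  row 6: 2 empty cells -> not full
  row 7: 2 empty cells -> not full
  row 8: 5 empty cells -> not full
Total rows cleared: 1

Answer: 1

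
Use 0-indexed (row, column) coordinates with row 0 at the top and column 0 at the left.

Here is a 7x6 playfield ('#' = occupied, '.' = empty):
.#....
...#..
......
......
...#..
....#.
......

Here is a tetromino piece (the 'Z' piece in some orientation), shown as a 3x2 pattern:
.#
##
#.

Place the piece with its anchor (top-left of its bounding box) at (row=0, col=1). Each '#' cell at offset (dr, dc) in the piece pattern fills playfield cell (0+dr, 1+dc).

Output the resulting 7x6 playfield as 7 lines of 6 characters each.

Answer: .##...
.###..
.#....
......
...#..
....#.
......

Derivation:
Fill (0+0,1+1) = (0,2)
Fill (0+1,1+0) = (1,1)
Fill (0+1,1+1) = (1,2)
Fill (0+2,1+0) = (2,1)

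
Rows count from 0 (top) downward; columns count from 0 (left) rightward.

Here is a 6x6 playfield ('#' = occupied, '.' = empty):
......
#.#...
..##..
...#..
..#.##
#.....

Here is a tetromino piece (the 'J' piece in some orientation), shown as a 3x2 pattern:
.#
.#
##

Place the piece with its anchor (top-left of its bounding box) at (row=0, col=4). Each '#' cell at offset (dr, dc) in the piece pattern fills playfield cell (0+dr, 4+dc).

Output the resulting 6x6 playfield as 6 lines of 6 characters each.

Answer: .....#
#.#..#
..####
...#..
..#.##
#.....

Derivation:
Fill (0+0,4+1) = (0,5)
Fill (0+1,4+1) = (1,5)
Fill (0+2,4+0) = (2,4)
Fill (0+2,4+1) = (2,5)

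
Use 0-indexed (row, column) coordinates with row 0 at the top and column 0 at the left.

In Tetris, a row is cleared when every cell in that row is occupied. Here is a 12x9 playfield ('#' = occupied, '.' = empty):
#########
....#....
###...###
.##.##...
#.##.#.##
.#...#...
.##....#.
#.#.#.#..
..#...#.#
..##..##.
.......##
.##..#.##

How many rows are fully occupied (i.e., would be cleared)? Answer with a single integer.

Check each row:
  row 0: 0 empty cells -> FULL (clear)
  row 1: 8 empty cells -> not full
  row 2: 3 empty cells -> not full
  row 3: 5 empty cells -> not full
  row 4: 3 empty cells -> not full
  row 5: 7 empty cells -> not full
  row 6: 6 empty cells -> not full
  row 7: 5 empty cells -> not full
  row 8: 6 empty cells -> not full
  row 9: 5 empty cells -> not full
  row 10: 7 empty cells -> not full
  row 11: 4 empty cells -> not full
Total rows cleared: 1

Answer: 1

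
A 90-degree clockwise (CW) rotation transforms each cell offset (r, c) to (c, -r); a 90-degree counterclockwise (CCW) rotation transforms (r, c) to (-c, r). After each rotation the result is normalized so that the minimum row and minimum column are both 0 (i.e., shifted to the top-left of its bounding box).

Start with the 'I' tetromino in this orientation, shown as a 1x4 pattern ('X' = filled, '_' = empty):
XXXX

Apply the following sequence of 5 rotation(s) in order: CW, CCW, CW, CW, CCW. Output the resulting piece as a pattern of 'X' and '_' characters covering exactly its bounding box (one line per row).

Answer: X
X
X
X

Derivation:
Start:
XXXX
After rotation 1 (CW):
X
X
X
X
After rotation 2 (CCW):
XXXX
After rotation 3 (CW):
X
X
X
X
After rotation 4 (CW):
XXXX
After rotation 5 (CCW):
X
X
X
X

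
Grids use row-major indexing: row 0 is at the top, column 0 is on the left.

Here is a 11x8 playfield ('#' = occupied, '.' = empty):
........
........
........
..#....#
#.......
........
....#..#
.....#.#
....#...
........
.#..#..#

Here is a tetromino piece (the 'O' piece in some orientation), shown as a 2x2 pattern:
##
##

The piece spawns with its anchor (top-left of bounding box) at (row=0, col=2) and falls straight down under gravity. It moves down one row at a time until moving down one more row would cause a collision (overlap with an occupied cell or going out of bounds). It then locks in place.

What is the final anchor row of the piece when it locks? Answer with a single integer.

Answer: 1

Derivation:
Spawn at (row=0, col=2). Try each row:
  row 0: fits
  row 1: fits
  row 2: blocked -> lock at row 1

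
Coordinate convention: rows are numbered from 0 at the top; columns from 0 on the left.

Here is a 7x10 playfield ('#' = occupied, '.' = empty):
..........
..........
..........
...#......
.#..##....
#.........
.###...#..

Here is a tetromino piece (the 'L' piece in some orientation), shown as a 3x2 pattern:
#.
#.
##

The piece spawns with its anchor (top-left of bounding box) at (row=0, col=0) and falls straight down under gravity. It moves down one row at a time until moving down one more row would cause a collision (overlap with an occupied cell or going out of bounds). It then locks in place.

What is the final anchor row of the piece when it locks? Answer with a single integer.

Answer: 1

Derivation:
Spawn at (row=0, col=0). Try each row:
  row 0: fits
  row 1: fits
  row 2: blocked -> lock at row 1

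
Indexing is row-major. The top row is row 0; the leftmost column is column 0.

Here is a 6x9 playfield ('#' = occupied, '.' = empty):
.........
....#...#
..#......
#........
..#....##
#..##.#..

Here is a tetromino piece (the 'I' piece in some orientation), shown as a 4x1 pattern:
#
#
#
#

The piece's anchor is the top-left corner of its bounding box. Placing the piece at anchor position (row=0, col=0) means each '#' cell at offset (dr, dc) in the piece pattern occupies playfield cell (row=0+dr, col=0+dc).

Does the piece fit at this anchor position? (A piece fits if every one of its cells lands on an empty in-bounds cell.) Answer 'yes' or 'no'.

Check each piece cell at anchor (0, 0):
  offset (0,0) -> (0,0): empty -> OK
  offset (1,0) -> (1,0): empty -> OK
  offset (2,0) -> (2,0): empty -> OK
  offset (3,0) -> (3,0): occupied ('#') -> FAIL
All cells valid: no

Answer: no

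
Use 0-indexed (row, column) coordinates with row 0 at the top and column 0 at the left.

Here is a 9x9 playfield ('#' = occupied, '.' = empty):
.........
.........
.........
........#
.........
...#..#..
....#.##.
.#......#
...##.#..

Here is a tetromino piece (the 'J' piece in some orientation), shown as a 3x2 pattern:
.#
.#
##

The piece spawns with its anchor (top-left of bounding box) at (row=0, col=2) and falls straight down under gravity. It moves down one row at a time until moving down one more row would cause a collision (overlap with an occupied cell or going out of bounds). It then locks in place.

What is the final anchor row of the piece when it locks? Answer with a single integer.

Spawn at (row=0, col=2). Try each row:
  row 0: fits
  row 1: fits
  row 2: fits
  row 3: blocked -> lock at row 2

Answer: 2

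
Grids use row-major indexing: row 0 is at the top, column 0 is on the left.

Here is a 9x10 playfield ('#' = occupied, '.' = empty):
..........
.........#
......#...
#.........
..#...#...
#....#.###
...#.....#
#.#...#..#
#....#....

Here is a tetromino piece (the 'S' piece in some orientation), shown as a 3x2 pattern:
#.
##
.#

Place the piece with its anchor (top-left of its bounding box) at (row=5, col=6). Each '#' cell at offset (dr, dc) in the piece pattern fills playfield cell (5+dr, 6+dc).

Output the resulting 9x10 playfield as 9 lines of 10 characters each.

Fill (5+0,6+0) = (5,6)
Fill (5+1,6+0) = (6,6)
Fill (5+1,6+1) = (6,7)
Fill (5+2,6+1) = (7,7)

Answer: ..........
.........#
......#...
#.........
..#...#...
#....#####
...#..##.#
#.#...##.#
#....#....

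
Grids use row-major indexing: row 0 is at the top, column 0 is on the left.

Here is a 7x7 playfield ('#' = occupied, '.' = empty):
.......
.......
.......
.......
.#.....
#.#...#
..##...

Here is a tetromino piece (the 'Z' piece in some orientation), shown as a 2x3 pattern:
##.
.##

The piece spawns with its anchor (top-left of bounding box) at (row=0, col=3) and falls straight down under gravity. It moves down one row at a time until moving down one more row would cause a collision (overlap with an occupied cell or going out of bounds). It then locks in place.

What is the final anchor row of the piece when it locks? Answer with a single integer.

Spawn at (row=0, col=3). Try each row:
  row 0: fits
  row 1: fits
  row 2: fits
  row 3: fits
  row 4: fits
  row 5: fits
  row 6: blocked -> lock at row 5

Answer: 5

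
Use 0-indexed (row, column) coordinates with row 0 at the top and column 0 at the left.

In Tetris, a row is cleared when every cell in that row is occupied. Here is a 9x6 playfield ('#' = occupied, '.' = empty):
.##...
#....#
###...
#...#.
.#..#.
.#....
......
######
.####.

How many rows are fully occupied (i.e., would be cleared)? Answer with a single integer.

Check each row:
  row 0: 4 empty cells -> not full
  row 1: 4 empty cells -> not full
  row 2: 3 empty cells -> not full
  row 3: 4 empty cells -> not full
  row 4: 4 empty cells -> not full
  row 5: 5 empty cells -> not full
  row 6: 6 empty cells -> not full
  row 7: 0 empty cells -> FULL (clear)
  row 8: 2 empty cells -> not full
Total rows cleared: 1

Answer: 1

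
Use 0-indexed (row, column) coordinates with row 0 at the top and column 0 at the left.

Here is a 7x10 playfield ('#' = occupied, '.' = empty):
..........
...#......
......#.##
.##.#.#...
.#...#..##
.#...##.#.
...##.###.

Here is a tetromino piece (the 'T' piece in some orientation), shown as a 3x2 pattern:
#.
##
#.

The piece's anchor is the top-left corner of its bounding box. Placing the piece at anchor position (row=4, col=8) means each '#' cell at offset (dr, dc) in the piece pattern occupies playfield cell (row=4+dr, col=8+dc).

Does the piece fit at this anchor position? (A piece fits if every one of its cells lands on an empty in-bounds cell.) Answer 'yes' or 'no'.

Answer: no

Derivation:
Check each piece cell at anchor (4, 8):
  offset (0,0) -> (4,8): occupied ('#') -> FAIL
  offset (1,0) -> (5,8): occupied ('#') -> FAIL
  offset (1,1) -> (5,9): empty -> OK
  offset (2,0) -> (6,8): occupied ('#') -> FAIL
All cells valid: no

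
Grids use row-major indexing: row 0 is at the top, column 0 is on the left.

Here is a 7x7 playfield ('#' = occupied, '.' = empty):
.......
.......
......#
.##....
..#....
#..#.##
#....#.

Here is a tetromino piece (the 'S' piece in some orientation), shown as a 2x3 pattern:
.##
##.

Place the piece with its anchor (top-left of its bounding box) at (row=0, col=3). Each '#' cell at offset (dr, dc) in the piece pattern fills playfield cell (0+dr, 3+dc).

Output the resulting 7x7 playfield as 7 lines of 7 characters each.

Answer: ....##.
...##..
......#
.##....
..#....
#..#.##
#....#.

Derivation:
Fill (0+0,3+1) = (0,4)
Fill (0+0,3+2) = (0,5)
Fill (0+1,3+0) = (1,3)
Fill (0+1,3+1) = (1,4)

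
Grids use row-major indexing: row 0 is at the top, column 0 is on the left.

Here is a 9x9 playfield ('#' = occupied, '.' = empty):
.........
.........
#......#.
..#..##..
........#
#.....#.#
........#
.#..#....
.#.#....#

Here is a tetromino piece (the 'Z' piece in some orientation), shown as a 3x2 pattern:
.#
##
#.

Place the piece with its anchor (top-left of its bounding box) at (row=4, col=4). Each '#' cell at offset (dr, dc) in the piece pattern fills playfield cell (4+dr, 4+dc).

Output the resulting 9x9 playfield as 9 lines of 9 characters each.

Answer: .........
.........
#......#.
..#..##..
.....#..#
#...###.#
....#...#
.#..#....
.#.#....#

Derivation:
Fill (4+0,4+1) = (4,5)
Fill (4+1,4+0) = (5,4)
Fill (4+1,4+1) = (5,5)
Fill (4+2,4+0) = (6,4)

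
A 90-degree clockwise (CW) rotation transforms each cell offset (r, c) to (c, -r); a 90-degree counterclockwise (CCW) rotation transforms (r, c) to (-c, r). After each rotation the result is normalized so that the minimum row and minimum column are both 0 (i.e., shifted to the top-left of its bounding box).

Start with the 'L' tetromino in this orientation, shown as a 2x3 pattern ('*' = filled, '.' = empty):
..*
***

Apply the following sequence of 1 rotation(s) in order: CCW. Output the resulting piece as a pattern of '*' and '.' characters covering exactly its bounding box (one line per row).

Answer: **
.*
.*

Derivation:
Start:
..*
***
After rotation 1 (CCW):
**
.*
.*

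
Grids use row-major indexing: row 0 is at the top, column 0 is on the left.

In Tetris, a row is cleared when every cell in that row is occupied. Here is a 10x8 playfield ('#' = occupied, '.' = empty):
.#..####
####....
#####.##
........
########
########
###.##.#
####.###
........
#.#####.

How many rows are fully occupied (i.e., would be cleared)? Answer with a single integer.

Check each row:
  row 0: 3 empty cells -> not full
  row 1: 4 empty cells -> not full
  row 2: 1 empty cell -> not full
  row 3: 8 empty cells -> not full
  row 4: 0 empty cells -> FULL (clear)
  row 5: 0 empty cells -> FULL (clear)
  row 6: 2 empty cells -> not full
  row 7: 1 empty cell -> not full
  row 8: 8 empty cells -> not full
  row 9: 2 empty cells -> not full
Total rows cleared: 2

Answer: 2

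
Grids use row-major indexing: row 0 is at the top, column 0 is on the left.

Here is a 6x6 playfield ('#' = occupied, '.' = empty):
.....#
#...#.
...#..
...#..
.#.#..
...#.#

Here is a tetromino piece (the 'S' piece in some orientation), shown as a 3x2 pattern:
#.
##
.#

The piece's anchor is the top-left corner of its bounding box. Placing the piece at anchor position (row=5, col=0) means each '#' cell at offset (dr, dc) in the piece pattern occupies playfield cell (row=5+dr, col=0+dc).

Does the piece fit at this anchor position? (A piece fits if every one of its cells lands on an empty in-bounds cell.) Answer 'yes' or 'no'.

Answer: no

Derivation:
Check each piece cell at anchor (5, 0):
  offset (0,0) -> (5,0): empty -> OK
  offset (1,0) -> (6,0): out of bounds -> FAIL
  offset (1,1) -> (6,1): out of bounds -> FAIL
  offset (2,1) -> (7,1): out of bounds -> FAIL
All cells valid: no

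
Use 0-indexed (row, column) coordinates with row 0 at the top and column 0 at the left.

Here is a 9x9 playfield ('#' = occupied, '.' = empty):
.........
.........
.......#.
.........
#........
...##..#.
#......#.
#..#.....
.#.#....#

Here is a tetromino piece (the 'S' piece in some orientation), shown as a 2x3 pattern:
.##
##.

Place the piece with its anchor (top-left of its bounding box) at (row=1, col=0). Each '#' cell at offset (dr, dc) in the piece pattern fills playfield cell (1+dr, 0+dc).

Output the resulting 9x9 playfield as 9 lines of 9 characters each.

Fill (1+0,0+1) = (1,1)
Fill (1+0,0+2) = (1,2)
Fill (1+1,0+0) = (2,0)
Fill (1+1,0+1) = (2,1)

Answer: .........
.##......
##.....#.
.........
#........
...##..#.
#......#.
#..#.....
.#.#....#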